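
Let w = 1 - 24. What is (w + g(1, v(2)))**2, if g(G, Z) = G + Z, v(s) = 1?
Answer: 441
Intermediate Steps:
w = -23
(w + g(1, v(2)))**2 = (-23 + (1 + 1))**2 = (-23 + 2)**2 = (-21)**2 = 441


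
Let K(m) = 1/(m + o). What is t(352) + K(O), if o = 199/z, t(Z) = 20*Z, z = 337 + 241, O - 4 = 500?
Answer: 2052238018/291511 ≈ 7040.0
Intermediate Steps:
O = 504 (O = 4 + 500 = 504)
z = 578
o = 199/578 ≈ 0.34429
K(m) = 1/(199/578 + m) (K(m) = 1/(m + 199/578) = 1/(199/578 + m))
t(352) + K(O) = 20*352 + 578/(199 + 578*504) = 7040 + 578/(199 + 291312) = 7040 + 578/291511 = 2052238018/291511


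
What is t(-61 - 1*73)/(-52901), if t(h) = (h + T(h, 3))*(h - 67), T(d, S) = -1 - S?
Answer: -27738/52901 ≈ -0.52434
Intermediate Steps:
t(h) = (-67 + h)*(-4 + h) (t(h) = (h + (-1 - 1*3))*(h - 67) = (h + (-1 - 3))*(-67 + h) = (h - 4)*(-67 + h) = (-4 + h)*(-67 + h) = (-67 + h)*(-4 + h))
t(-61 - 1*73)/(-52901) = (268 + (-61 - 1*73)**2 - 71*(-61 - 1*73))/(-52901) = (268 + (-61 - 73)**2 - 71*(-61 - 73))*(-1/52901) = (268 + (-134)**2 - 71*(-134))*(-1/52901) = (268 + 17956 + 9514)*(-1/52901) = 27738*(-1/52901) = -27738/52901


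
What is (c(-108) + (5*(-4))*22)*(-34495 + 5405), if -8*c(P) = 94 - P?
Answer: 27068245/2 ≈ 1.3534e+7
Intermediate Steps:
c(P) = -47/4 + P/8 (c(P) = -(94 - P)/8 = -47/4 + P/8)
(c(-108) + (5*(-4))*22)*(-34495 + 5405) = ((-47/4 + (⅛)*(-108)) + (5*(-4))*22)*(-34495 + 5405) = ((-47/4 - 27/2) - 20*22)*(-29090) = (-101/4 - 440)*(-29090) = -1861/4*(-29090) = 27068245/2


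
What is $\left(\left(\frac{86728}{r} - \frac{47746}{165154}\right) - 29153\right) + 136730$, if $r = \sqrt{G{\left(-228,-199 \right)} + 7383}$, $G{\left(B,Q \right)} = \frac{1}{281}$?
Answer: $\frac{8883362056}{82577} + \frac{10841 \sqrt{569306}}{8104} \approx 1.0859 \cdot 10^{5}$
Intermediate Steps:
$G{\left(B,Q \right)} = \frac{1}{281}$
$r = \frac{32 \sqrt{569306}}{281}$ ($r = \sqrt{\frac{1}{281} + 7383} = \sqrt{\frac{2074624}{281}} = \frac{32 \sqrt{569306}}{281} \approx 85.924$)
$\left(\left(\frac{86728}{r} - \frac{47746}{165154}\right) - 29153\right) + 136730 = \left(\left(\frac{86728}{\frac{32}{281} \sqrt{569306}} - \frac{47746}{165154}\right) - 29153\right) + 136730 = \left(\left(86728 \frac{\sqrt{569306}}{64832} - \frac{23873}{82577}\right) - 29153\right) + 136730 = \left(\left(\frac{10841 \sqrt{569306}}{8104} - \frac{23873}{82577}\right) - 29153\right) + 136730 = \left(\left(- \frac{23873}{82577} + \frac{10841 \sqrt{569306}}{8104}\right) - 29153\right) + 136730 = \left(- \frac{2407391154}{82577} + \frac{10841 \sqrt{569306}}{8104}\right) + 136730 = \frac{8883362056}{82577} + \frac{10841 \sqrt{569306}}{8104}$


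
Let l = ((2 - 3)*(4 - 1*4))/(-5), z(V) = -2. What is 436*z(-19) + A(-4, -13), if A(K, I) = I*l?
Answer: -872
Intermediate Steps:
l = 0 (l = -(4 - 4)*(-⅕) = -1*0*(-⅕) = 0*(-⅕) = 0)
A(K, I) = 0 (A(K, I) = I*0 = 0)
436*z(-19) + A(-4, -13) = 436*(-2) + 0 = -872 + 0 = -872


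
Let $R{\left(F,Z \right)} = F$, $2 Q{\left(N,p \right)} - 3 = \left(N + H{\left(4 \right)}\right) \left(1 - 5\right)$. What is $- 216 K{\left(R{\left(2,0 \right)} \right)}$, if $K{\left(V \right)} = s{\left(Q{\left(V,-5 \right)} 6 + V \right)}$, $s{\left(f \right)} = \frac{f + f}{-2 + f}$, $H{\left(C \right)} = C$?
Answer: $- \frac{2928}{7} \approx -418.29$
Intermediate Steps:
$Q{\left(N,p \right)} = - \frac{13}{2} - 2 N$ ($Q{\left(N,p \right)} = \frac{3}{2} + \frac{\left(N + 4\right) \left(1 - 5\right)}{2} = \frac{3}{2} + \frac{\left(4 + N\right) \left(-4\right)}{2} = \frac{3}{2} + \frac{-16 - 4 N}{2} = \frac{3}{2} - \left(8 + 2 N\right) = - \frac{13}{2} - 2 N$)
$s{\left(f \right)} = \frac{2 f}{-2 + f}$
$K{\left(V \right)} = \frac{2 \left(-39 - 11 V\right)}{-41 - 11 V}$ ($K{\left(V \right)} = \frac{2 \left(\left(- \frac{13}{2} - 2 V\right) 6 + V\right)}{-2 + \left(\left(- \frac{13}{2} - 2 V\right) 6 + V\right)} = \frac{2 \left(\left(-39 - 12 V\right) + V\right)}{-2 - \left(39 + 11 V\right)} = \frac{2 \left(-39 - 11 V\right)}{-2 - \left(39 + 11 V\right)} = \frac{2 \left(-39 - 11 V\right)}{-41 - 11 V}$)
$- 216 K{\left(R{\left(2,0 \right)} \right)} = - 216 \frac{2 \left(39 + 11 \cdot 2\right)}{41 + 11 \cdot 2} = - 216 \frac{2 \left(39 + 22\right)}{41 + 22} = - 216 \cdot 2 \cdot \frac{1}{63} \cdot 61 = \left(-216\right) \frac{122}{63} = - \frac{2928}{7}$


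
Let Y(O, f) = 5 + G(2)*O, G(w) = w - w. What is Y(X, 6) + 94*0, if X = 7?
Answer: 5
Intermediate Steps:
G(w) = 0
Y(O, f) = 5 (Y(O, f) = 5 + 0*O = 5 + 0 = 5)
Y(X, 6) + 94*0 = 5 + 94*0 = 5 + 0 = 5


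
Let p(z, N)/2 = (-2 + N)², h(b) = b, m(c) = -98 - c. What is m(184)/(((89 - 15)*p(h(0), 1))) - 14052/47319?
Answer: -2570609/1167202 ≈ -2.2024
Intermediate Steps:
p(z, N) = 2*(-2 + N)²
m(184)/(((89 - 15)*p(h(0), 1))) - 14052/47319 = (-98 - 1*184)/(((89 - 15)*(2*(-2 + 1)²))) - 14052/47319 = (-98 - 184)/((74*(2*(-1)²))) - 14052*1/47319 = -282/(74*(2*1)) - 4684/15773 = -282/(74*2) - 4684/15773 = -282/148 - 4684/15773 = -282*1/148 - 4684/15773 = -141/74 - 4684/15773 = -2570609/1167202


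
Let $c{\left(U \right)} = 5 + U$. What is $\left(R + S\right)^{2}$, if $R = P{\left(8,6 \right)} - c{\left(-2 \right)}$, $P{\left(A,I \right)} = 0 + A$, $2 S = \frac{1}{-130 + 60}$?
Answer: $\frac{488601}{19600} \approx 24.929$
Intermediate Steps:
$S = - \frac{1}{140}$ ($S = \frac{1}{2 \left(-130 + 60\right)} = \frac{1}{2 \left(-70\right)} = \frac{1}{2} \left(- \frac{1}{70}\right) = - \frac{1}{140} \approx -0.0071429$)
$P{\left(A,I \right)} = A$
$R = 5$ ($R = 8 - \left(5 - 2\right) = 8 - 3 = 5$)
$\left(R + S\right)^{2} = \left(5 - \frac{1}{140}\right)^{2} = \left(\frac{699}{140}\right)^{2} = \frac{488601}{19600}$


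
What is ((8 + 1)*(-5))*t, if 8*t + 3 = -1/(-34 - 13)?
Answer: 1575/94 ≈ 16.755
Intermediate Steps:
t = -35/94 (t = -3/8 + (-1/(-34 - 13))/8 = -3/8 + (-1/(-47))/8 = -3/8 + (-1*(-1/47))/8 = -3/8 + (⅛)*(1/47) = -3/8 + 1/376 = -35/94 ≈ -0.37234)
((8 + 1)*(-5))*t = ((8 + 1)*(-5))*(-35/94) = (9*(-5))*(-35/94) = -45*(-35/94) = 1575/94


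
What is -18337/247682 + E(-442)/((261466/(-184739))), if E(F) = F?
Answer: 10109794773537/32380210906 ≈ 312.22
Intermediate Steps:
-18337/247682 + E(-442)/((261466/(-184739))) = -18337/247682 - 442/(261466/(-184739)) = -18337*1/247682 - 442/(261466*(-1/184739)) = -18337/247682 - 442/(-261466/184739) = -18337/247682 - 442*(-184739/261466) = -18337/247682 + 40827319/130733 = 10109794773537/32380210906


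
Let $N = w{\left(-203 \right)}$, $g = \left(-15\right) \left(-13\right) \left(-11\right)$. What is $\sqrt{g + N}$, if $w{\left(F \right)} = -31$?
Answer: $8 i \sqrt{34} \approx 46.648 i$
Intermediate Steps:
$g = -2145$ ($g = 195 \left(-11\right) = -2145$)
$N = -31$
$\sqrt{g + N} = \sqrt{-2145 - 31} = \sqrt{-2176} = 8 i \sqrt{34}$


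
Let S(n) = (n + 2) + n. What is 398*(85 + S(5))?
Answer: 38606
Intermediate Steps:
S(n) = 2 + 2*n (S(n) = (2 + n) + n = 2 + 2*n)
398*(85 + S(5)) = 398*(85 + (2 + 2*5)) = 398*(85 + (2 + 10)) = 398*(85 + 12) = 398*97 = 38606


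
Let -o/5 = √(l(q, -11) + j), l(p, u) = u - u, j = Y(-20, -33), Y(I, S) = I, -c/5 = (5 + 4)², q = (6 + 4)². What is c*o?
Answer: 4050*I*√5 ≈ 9056.1*I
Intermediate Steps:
q = 100 (q = 10² = 100)
c = -405 (c = -5*(5 + 4)² = -5*9² = -5*81 = -405)
j = -20
l(p, u) = 0
o = -10*I*√5 (o = -5*√(0 - 20) = -10*I*√5 ≈ -22.361*I)
c*o = -(-4050)*I*√5 = 4050*I*√5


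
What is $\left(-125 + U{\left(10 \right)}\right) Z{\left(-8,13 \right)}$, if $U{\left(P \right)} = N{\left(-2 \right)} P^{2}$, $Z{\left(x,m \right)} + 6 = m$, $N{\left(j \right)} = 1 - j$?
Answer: $1225$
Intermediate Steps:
$Z{\left(x,m \right)} = -6 + m$
$U{\left(P \right)} = 3 P^{2}$ ($U{\left(P \right)} = \left(1 - -2\right) P^{2} = \left(1 + 2\right) P^{2} = 3 P^{2}$)
$\left(-125 + U{\left(10 \right)}\right) Z{\left(-8,13 \right)} = \left(-125 + 3 \cdot 10^{2}\right) \left(-6 + 13\right) = \left(-125 + 3 \cdot 100\right) 7 = \left(-125 + 300\right) 7 = 175 \cdot 7 = 1225$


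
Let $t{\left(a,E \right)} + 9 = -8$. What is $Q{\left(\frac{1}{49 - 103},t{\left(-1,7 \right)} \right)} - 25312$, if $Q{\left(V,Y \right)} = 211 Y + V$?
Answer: $- \frac{1560547}{54} \approx -28899.0$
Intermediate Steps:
$t{\left(a,E \right)} = -17$ ($t{\left(a,E \right)} = -9 - 8 = -17$)
$Q{\left(V,Y \right)} = V + 211 Y$
$Q{\left(\frac{1}{49 - 103},t{\left(-1,7 \right)} \right)} - 25312 = \left(\frac{1}{49 - 103} + 211 \left(-17\right)\right) - 25312 = \left(\frac{1}{-54} - 3587\right) - 25312 = \left(- \frac{1}{54} - 3587\right) - 25312 = - \frac{193699}{54} - 25312 = - \frac{1560547}{54}$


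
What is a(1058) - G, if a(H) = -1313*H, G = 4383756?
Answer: -5772910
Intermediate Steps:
a(1058) - G = -1313*1058 - 1*4383756 = -1389154 - 4383756 = -5772910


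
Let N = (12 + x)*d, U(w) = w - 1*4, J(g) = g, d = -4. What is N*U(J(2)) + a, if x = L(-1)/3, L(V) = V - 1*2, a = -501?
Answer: -413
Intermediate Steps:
L(V) = -2 + V (L(V) = V - 2 = -2 + V)
U(w) = -4 + w (U(w) = w - 4 = -4 + w)
x = -1 (x = (-2 - 1)/3 = -3*⅓ = -1)
N = -44 (N = (12 - 1)*(-4) = 11*(-4) = -44)
N*U(J(2)) + a = -44*(-4 + 2) - 501 = -44*(-2) - 501 = 88 - 501 = -413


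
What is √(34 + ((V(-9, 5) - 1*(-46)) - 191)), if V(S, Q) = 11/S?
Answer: I*√1010/3 ≈ 10.594*I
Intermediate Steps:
√(34 + ((V(-9, 5) - 1*(-46)) - 191)) = √(34 + ((11/(-9) - 1*(-46)) - 191)) = √(34 + ((11*(-⅑) + 46) - 191)) = √(34 + ((-11/9 + 46) - 191)) = √(34 + (403/9 - 191)) = √(34 - 1316/9) = √(-1010/9) = I*√1010/3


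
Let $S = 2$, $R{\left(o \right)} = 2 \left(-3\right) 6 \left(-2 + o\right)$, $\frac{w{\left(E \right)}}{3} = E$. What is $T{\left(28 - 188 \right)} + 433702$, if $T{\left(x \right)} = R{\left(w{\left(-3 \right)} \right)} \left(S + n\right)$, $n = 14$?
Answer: $440038$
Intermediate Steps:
$w{\left(E \right)} = 3 E$
$R{\left(o \right)} = 72 - 36 o$ ($R{\left(o \right)} = - 6 \left(-12 + 6 o\right) = 72 - 36 o$)
$T{\left(x \right)} = 6336$ ($T{\left(x \right)} = \left(72 - 36 \cdot 3 \left(-3\right)\right) \left(2 + 14\right) = \left(72 - -324\right) 16 = \left(72 + 324\right) 16 = 396 \cdot 16 = 6336$)
$T{\left(28 - 188 \right)} + 433702 = 6336 + 433702 = 440038$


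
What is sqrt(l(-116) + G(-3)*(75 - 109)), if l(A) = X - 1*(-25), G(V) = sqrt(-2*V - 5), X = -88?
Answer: I*sqrt(97) ≈ 9.8489*I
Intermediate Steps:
G(V) = sqrt(-5 - 2*V)
l(A) = -63 (l(A) = -88 - 1*(-25) = -88 + 25 = -63)
sqrt(l(-116) + G(-3)*(75 - 109)) = sqrt(-63 + sqrt(-5 - 2*(-3))*(75 - 109)) = sqrt(-63 + sqrt(-5 + 6)*(-34)) = sqrt(-63 + sqrt(1)*(-34)) = sqrt(-63 + 1*(-34)) = sqrt(-63 - 34) = sqrt(-97) = I*sqrt(97)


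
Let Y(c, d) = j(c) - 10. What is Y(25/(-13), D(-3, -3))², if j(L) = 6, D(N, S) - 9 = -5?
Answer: 16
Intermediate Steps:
D(N, S) = 4 (D(N, S) = 9 - 5 = 4)
Y(c, d) = -4 (Y(c, d) = 6 - 10 = -4)
Y(25/(-13), D(-3, -3))² = (-4)² = 16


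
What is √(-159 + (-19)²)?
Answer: √202 ≈ 14.213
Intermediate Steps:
√(-159 + (-19)²) = √(-159 + 361) = √202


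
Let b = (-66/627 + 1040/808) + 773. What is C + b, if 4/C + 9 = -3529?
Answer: 2628119857/3394711 ≈ 774.18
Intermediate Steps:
C = -2/1769 (C = 4/(-9 - 3529) = 4/(-3538) = 4*(-1/3538) = -2/1769 ≈ -0.0011306)
b = 1485655/1919 (b = (-66*1/627 + 1040*(1/808)) + 773 = (-2/19 + 130/101) + 773 = 2268/1919 + 773 = 1485655/1919 ≈ 774.18)
C + b = -2/1769 + 1485655/1919 = 2628119857/3394711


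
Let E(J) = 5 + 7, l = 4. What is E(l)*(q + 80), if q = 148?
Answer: 2736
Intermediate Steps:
E(J) = 12
E(l)*(q + 80) = 12*(148 + 80) = 12*228 = 2736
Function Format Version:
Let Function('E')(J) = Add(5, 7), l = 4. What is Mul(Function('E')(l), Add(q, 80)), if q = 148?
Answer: 2736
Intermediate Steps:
Function('E')(J) = 12
Mul(Function('E')(l), Add(q, 80)) = Mul(12, Add(148, 80)) = Mul(12, 228) = 2736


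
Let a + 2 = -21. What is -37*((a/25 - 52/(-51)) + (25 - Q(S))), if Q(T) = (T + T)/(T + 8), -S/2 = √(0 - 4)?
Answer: -1165204/1275 - 148*I/5 ≈ -913.89 - 29.6*I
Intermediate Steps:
a = -23 (a = -2 - 21 = -23)
S = -4*I (S = -2*√(0 - 4) = -4*I ≈ -4.0*I)
Q(T) = 2*T/(8 + T) (Q(T) = (2*T)/(8 + T) = 2*T/(8 + T))
-37*((a/25 - 52/(-51)) + (25 - Q(S))) = -37*((-23/25 - 52/(-51)) + (25 - 2*(-4*I)/(8 - 4*I))) = -37*((-23*1/25 - 52*(-1/51)) + (25 - 2*(-4*I)*(8 + 4*I)/80)) = -37*((-23/25 + 52/51) + (25 - (-1)*I*(8 + 4*I)/10)) = -37*(127/1275 + (25 + I*(8 + 4*I)/10)) = -37*(32002/1275 + I*(8 + 4*I)/10) = -1184074/1275 - 37*I*(8 + 4*I)/10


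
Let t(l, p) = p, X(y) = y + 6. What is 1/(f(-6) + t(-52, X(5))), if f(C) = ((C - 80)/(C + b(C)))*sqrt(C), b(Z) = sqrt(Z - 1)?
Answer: (6 - I*sqrt(7))/(66 - 11*I*sqrt(7) + 86*I*sqrt(6)) ≈ -0.0022602 - 0.03387*I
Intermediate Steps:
X(y) = 6 + y
b(Z) = sqrt(-1 + Z)
f(C) = sqrt(C)*(-80 + C)/(C + sqrt(-1 + C)) (f(C) = ((C - 80)/(C + sqrt(-1 + C)))*sqrt(C) = ((-80 + C)/(C + sqrt(-1 + C)))*sqrt(C) = sqrt(C)*(-80 + C)/(C + sqrt(-1 + C)))
1/(f(-6) + t(-52, X(5))) = 1/(sqrt(-6)*(-80 - 6)/(-6 + sqrt(-1 - 6)) + (6 + 5)) = 1/((I*sqrt(6))*(-86)/(-6 + sqrt(-7)) + 11) = 1/((I*sqrt(6))*(-86)/(-6 + I*sqrt(7)) + 11) = 1/(-86*I*sqrt(6)/(-6 + I*sqrt(7)) + 11) = 1/(11 - 86*I*sqrt(6)/(-6 + I*sqrt(7)))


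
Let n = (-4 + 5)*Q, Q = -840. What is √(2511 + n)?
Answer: √1671 ≈ 40.878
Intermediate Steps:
n = -840 (n = (-4 + 5)*(-840) = 1*(-840) = -840)
√(2511 + n) = √(2511 - 840) = √1671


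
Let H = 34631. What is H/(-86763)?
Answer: -34631/86763 ≈ -0.39914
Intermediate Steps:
H/(-86763) = 34631/(-86763) = 34631*(-1/86763) = -34631/86763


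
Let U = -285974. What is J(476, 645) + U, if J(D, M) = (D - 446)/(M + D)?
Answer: -320576824/1121 ≈ -2.8597e+5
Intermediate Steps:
J(D, M) = (-446 + D)/(D + M)
J(476, 645) + U = (-446 + 476)/(476 + 645) - 285974 = 30/1121 - 285974 = -320576824/1121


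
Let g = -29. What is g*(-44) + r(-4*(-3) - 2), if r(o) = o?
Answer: 1286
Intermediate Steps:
g*(-44) + r(-4*(-3) - 2) = -29*(-44) + (-4*(-3) - 2) = 1276 + (12 - 2) = 1276 + 10 = 1286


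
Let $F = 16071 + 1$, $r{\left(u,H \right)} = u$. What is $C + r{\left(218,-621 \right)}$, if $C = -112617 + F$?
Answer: $-96327$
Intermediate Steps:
$F = 16072$
$C = -96545$ ($C = -112617 + 16072 = -96545$)
$C + r{\left(218,-621 \right)} = -96545 + 218 = -96327$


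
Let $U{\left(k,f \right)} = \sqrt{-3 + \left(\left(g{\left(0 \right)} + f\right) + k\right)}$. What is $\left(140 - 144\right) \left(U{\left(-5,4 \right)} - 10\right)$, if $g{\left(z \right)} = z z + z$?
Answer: $40 - 8 i \approx 40.0 - 8.0 i$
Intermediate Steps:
$g{\left(z \right)} = z + z^{2}$ ($g{\left(z \right)} = z^{2} + z = z + z^{2}$)
$U{\left(k,f \right)} = \sqrt{-3 + f + k}$ ($U{\left(k,f \right)} = \sqrt{-3 + \left(\left(0 \left(1 + 0\right) + f\right) + k\right)} = \sqrt{-3 + \left(\left(0 \cdot 1 + f\right) + k\right)} = \sqrt{-3 + \left(\left(0 + f\right) + k\right)} = \sqrt{-3 + \left(f + k\right)} = \sqrt{-3 + f + k}$)
$\left(140 - 144\right) \left(U{\left(-5,4 \right)} - 10\right) = \left(140 - 144\right) \left(\sqrt{-3 + 4 - 5} - 10\right) = \left(140 - 144\right) \left(\sqrt{-4} - 10\right) = - 4 \left(2 i - 10\right) = - 4 \left(-10 + 2 i\right) = 40 - 8 i$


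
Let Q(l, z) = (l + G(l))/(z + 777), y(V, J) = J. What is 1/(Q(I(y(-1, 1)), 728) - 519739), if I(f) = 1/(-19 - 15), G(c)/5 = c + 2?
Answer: -25585/13297522148 ≈ -1.9240e-6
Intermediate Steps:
G(c) = 10 + 5*c (G(c) = 5*(c + 2) = 5*(2 + c) = 10 + 5*c)
I(f) = -1/34 (I(f) = 1/(-34) = -1/34)
Q(l, z) = (10 + 6*l)/(777 + z) (Q(l, z) = (l + (10 + 5*l))/(z + 777) = (10 + 6*l)/(777 + z))
1/(Q(I(y(-1, 1)), 728) - 519739) = 1/(2*(5 + 3*(-1/34))/(777 + 728) - 519739) = 1/(2*(5 - 3/34)/1505 - 519739) = 1/(2*(1/1505)*(167/34) - 519739) = 1/(167/25585 - 519739) = 1/(-13297522148/25585) = -25585/13297522148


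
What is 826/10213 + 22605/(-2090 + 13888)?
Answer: 34372859/17213282 ≈ 1.9969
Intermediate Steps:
826/10213 + 22605/(-2090 + 13888) = 826*(1/10213) + 22605/11798 = 118/1459 + 22605*(1/11798) = 118/1459 + 22605/11798 = 34372859/17213282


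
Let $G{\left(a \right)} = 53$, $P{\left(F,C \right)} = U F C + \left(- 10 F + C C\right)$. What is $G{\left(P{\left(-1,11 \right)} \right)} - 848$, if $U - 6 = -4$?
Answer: $-795$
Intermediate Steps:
$U = 2$ ($U = 6 - 4 = 2$)
$P{\left(F,C \right)} = C^{2} - 10 F + 2 C F$ ($P{\left(F,C \right)} = 2 F C + \left(- 10 F + C C\right) = 2 C F + \left(- 10 F + C^{2}\right) = 2 C F + \left(C^{2} - 10 F\right) = C^{2} - 10 F + 2 C F$)
$G{\left(P{\left(-1,11 \right)} \right)} - 848 = 53 - 848 = -795$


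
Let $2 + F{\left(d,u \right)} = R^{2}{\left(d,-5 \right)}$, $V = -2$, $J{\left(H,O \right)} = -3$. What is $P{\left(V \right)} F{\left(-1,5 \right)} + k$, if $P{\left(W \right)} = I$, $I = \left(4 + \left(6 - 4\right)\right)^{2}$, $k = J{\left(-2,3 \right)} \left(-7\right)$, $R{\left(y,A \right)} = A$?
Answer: $849$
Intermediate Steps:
$k = 21$ ($k = \left(-3\right) \left(-7\right) = 21$)
$I = 36$ ($I = \left(4 + \left(6 - 4\right)\right)^{2} = \left(4 + 2\right)^{2} = 6^{2} = 36$)
$P{\left(W \right)} = 36$
$F{\left(d,u \right)} = 23$ ($F{\left(d,u \right)} = -2 + \left(-5\right)^{2} = -2 + 25 = 23$)
$P{\left(V \right)} F{\left(-1,5 \right)} + k = 36 \cdot 23 + 21 = 828 + 21 = 849$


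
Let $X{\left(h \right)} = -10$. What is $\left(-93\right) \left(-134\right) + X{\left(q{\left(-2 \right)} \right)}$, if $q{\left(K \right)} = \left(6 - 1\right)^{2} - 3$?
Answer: $12452$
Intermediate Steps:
$q{\left(K \right)} = 22$ ($q{\left(K \right)} = 5^{2} - 3 = 25 - 3 = 22$)
$\left(-93\right) \left(-134\right) + X{\left(q{\left(-2 \right)} \right)} = \left(-93\right) \left(-134\right) - 10 = 12462 - 10 = 12452$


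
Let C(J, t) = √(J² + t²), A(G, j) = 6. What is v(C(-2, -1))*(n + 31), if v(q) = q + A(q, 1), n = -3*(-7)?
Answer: 312 + 52*√5 ≈ 428.28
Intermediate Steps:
n = 21
v(q) = 6 + q (v(q) = q + 6 = 6 + q)
v(C(-2, -1))*(n + 31) = (6 + √((-2)² + (-1)²))*(21 + 31) = (6 + √(4 + 1))*52 = (6 + √5)*52 = 312 + 52*√5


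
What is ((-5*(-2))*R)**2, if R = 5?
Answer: 2500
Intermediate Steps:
((-5*(-2))*R)**2 = (-5*(-2)*5)**2 = (10*5)**2 = 50**2 = 2500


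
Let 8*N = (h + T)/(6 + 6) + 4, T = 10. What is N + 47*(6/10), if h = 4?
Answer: 6923/240 ≈ 28.846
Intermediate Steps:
N = 31/48 (N = ((4 + 10)/(6 + 6) + 4)/8 = (14/12 + 4)/8 = (14*(1/12) + 4)/8 = (7/6 + 4)/8 = (⅛)*(31/6) = 31/48 ≈ 0.64583)
N + 47*(6/10) = 31/48 + 47*(6/10) = 31/48 + 47*(6*(⅒)) = 31/48 + 47*(⅗) = 31/48 + 141/5 = 6923/240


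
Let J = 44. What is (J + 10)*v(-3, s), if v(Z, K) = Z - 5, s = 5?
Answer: -432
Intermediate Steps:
v(Z, K) = -5 + Z
(J + 10)*v(-3, s) = (44 + 10)*(-5 - 3) = 54*(-8) = -432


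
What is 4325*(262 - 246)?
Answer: 69200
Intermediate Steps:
4325*(262 - 246) = 4325*16 = 69200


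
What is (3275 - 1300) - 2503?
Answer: -528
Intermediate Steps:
(3275 - 1300) - 2503 = 1975 - 2503 = -528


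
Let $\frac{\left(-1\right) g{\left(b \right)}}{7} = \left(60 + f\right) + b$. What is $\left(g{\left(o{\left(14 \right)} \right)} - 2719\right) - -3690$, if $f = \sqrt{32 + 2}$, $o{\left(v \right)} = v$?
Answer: $453 - 7 \sqrt{34} \approx 412.18$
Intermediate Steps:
$f = \sqrt{34} \approx 5.8309$
$g{\left(b \right)} = -420 - 7 b - 7 \sqrt{34}$ ($g{\left(b \right)} = - 7 \left(\left(60 + \sqrt{34}\right) + b\right) = - 7 \left(60 + b + \sqrt{34}\right) = -420 - 7 b - 7 \sqrt{34}$)
$\left(g{\left(o{\left(14 \right)} \right)} - 2719\right) - -3690 = \left(\left(-420 - 98 - 7 \sqrt{34}\right) - 2719\right) - -3690 = \left(\left(-420 - 98 - 7 \sqrt{34}\right) - 2719\right) + 3690 = \left(\left(-518 - 7 \sqrt{34}\right) - 2719\right) + 3690 = \left(-3237 - 7 \sqrt{34}\right) + 3690 = 453 - 7 \sqrt{34}$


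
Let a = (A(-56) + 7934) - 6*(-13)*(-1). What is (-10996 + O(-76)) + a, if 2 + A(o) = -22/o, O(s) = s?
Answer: -90093/28 ≈ -3217.6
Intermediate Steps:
A(o) = -2 - 22/o
a = 219923/28 (a = ((-2 - 22/(-56)) + 7934) - 6*(-13)*(-1) = ((-2 - 22*(-1/56)) + 7934) + 78*(-1) = ((-2 + 11/28) + 7934) - 78 = (-45/28 + 7934) - 78 = 222107/28 - 78 = 219923/28 ≈ 7854.4)
(-10996 + O(-76)) + a = (-10996 - 76) + 219923/28 = -11072 + 219923/28 = -90093/28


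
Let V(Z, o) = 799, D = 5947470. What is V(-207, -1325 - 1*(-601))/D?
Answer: 799/5947470 ≈ 0.00013434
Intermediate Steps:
V(-207, -1325 - 1*(-601))/D = 799/5947470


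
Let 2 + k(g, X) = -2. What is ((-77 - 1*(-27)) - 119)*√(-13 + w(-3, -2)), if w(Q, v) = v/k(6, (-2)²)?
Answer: -845*I*√2/2 ≈ -597.5*I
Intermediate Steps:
k(g, X) = -4 (k(g, X) = -2 - 2 = -4)
w(Q, v) = -v/4 (w(Q, v) = v/(-4) = v*(-¼) = -v/4)
((-77 - 1*(-27)) - 119)*√(-13 + w(-3, -2)) = ((-77 - 1*(-27)) - 119)*√(-13 - ¼*(-2)) = ((-77 + 27) - 119)*√(-13 + ½) = (-50 - 119)*√(-25/2) = -845*I*√2/2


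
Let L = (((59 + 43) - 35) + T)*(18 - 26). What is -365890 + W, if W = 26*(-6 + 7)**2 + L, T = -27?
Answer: -366184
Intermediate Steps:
L = -320 (L = (((59 + 43) - 35) - 27)*(18 - 26) = ((102 - 35) - 27)*(-8) = (67 - 27)*(-8) = 40*(-8) = -320)
W = -294 (W = 26*(-6 + 7)**2 - 320 = 26*1**2 - 320 = 26*1 - 320 = 26 - 320 = -294)
-365890 + W = -365890 - 294 = -366184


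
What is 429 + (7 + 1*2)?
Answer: 438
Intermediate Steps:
429 + (7 + 1*2) = 429 + (7 + 2) = 429 + 9 = 438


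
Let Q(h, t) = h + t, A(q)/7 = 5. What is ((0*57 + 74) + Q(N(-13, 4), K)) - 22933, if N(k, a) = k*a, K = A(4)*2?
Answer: -22841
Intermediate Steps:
A(q) = 35 (A(q) = 7*5 = 35)
K = 70 (K = 35*2 = 70)
N(k, a) = a*k
((0*57 + 74) + Q(N(-13, 4), K)) - 22933 = ((0*57 + 74) + (4*(-13) + 70)) - 22933 = ((0 + 74) + (-52 + 70)) - 22933 = (74 + 18) - 22933 = 92 - 22933 = -22841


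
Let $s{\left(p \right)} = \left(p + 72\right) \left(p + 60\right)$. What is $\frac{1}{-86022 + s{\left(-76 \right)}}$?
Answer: $- \frac{1}{85958} \approx -1.1634 \cdot 10^{-5}$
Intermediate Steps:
$s{\left(p \right)} = \left(60 + p\right) \left(72 + p\right)$ ($s{\left(p \right)} = \left(72 + p\right) \left(60 + p\right) = \left(60 + p\right) \left(72 + p\right)$)
$\frac{1}{-86022 + s{\left(-76 \right)}} = \frac{1}{-86022 + \left(4320 + \left(-76\right)^{2} + 132 \left(-76\right)\right)} = \frac{1}{-86022 + \left(4320 + 5776 - 10032\right)} = \frac{1}{-86022 + 64} = \frac{1}{-85958} = - \frac{1}{85958}$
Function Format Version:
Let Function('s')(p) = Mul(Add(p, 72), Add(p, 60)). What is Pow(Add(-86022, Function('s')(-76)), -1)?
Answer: Rational(-1, 85958) ≈ -1.1634e-5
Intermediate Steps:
Function('s')(p) = Mul(Add(60, p), Add(72, p)) (Function('s')(p) = Mul(Add(72, p), Add(60, p)) = Mul(Add(60, p), Add(72, p)))
Pow(Add(-86022, Function('s')(-76)), -1) = Pow(Add(-86022, Add(4320, Pow(-76, 2), Mul(132, -76))), -1) = Pow(Add(-86022, Add(4320, 5776, -10032)), -1) = Pow(Add(-86022, 64), -1) = Pow(-85958, -1) = Rational(-1, 85958)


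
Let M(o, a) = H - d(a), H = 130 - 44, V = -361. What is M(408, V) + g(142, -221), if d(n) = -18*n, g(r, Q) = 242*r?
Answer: 27952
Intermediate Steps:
H = 86
M(o, a) = 86 + 18*a (M(o, a) = 86 - (-18)*a = 86 + 18*a)
M(408, V) + g(142, -221) = (86 + 18*(-361)) + 242*142 = (86 - 6498) + 34364 = -6412 + 34364 = 27952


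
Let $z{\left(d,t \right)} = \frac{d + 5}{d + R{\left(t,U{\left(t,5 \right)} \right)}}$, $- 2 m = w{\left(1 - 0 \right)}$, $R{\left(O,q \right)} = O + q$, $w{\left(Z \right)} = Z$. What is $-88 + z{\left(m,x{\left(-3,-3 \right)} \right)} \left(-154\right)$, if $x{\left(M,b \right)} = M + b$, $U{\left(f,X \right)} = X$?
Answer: $374$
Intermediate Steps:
$m = - \frac{1}{2}$ ($m = - \frac{1 - 0}{2} = - \frac{1 + 0}{2} = \left(- \frac{1}{2}\right) 1 = - \frac{1}{2} \approx -0.5$)
$z{\left(d,t \right)} = \frac{5 + d}{5 + d + t}$ ($z{\left(d,t \right)} = \frac{d + 5}{d + \left(t + 5\right)} = \frac{5 + d}{d + \left(5 + t\right)} = \frac{5 + d}{5 + d + t}$)
$-88 + z{\left(m,x{\left(-3,-3 \right)} \right)} \left(-154\right) = -88 + \frac{5 - \frac{1}{2}}{5 - \frac{1}{2} - 6} \left(-154\right) = -88 + \frac{1}{5 - \frac{1}{2} - 6} \cdot \frac{9}{2} \left(-154\right) = -88 + \frac{1}{- \frac{3}{2}} \cdot \frac{9}{2} \left(-154\right) = -88 + \left(- \frac{2}{3}\right) \frac{9}{2} \left(-154\right) = -88 - -462 = -88 + 462 = 374$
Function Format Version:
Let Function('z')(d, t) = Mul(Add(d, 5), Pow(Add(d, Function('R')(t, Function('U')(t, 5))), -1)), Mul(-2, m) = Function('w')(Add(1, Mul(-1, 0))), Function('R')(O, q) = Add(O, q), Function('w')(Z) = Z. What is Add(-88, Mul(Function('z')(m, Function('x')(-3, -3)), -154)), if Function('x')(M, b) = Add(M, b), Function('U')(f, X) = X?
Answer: 374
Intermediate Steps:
m = Rational(-1, 2) (m = Mul(Rational(-1, 2), Add(1, Mul(-1, 0))) = Mul(Rational(-1, 2), Add(1, 0)) = Mul(Rational(-1, 2), 1) = Rational(-1, 2) ≈ -0.50000)
Function('z')(d, t) = Mul(Pow(Add(5, d, t), -1), Add(5, d)) (Function('z')(d, t) = Mul(Add(d, 5), Pow(Add(d, Add(t, 5)), -1)) = Mul(Add(5, d), Pow(Add(d, Add(5, t)), -1)) = Mul(Add(5, d), Pow(Add(5, d, t), -1)) = Mul(Pow(Add(5, d, t), -1), Add(5, d)))
Add(-88, Mul(Function('z')(m, Function('x')(-3, -3)), -154)) = Add(-88, Mul(Mul(Pow(Add(5, Rational(-1, 2), Add(-3, -3)), -1), Add(5, Rational(-1, 2))), -154)) = Add(-88, Mul(Mul(Pow(Add(5, Rational(-1, 2), -6), -1), Rational(9, 2)), -154)) = Add(-88, Mul(Mul(Pow(Rational(-3, 2), -1), Rational(9, 2)), -154)) = Add(-88, Mul(Mul(Rational(-2, 3), Rational(9, 2)), -154)) = Add(-88, Mul(-3, -154)) = Add(-88, 462) = 374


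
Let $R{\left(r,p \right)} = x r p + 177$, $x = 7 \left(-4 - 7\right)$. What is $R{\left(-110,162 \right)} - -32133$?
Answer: $1404450$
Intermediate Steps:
$x = -77$ ($x = 7 \left(-11\right) = -77$)
$R{\left(r,p \right)} = 177 - 77 p r$ ($R{\left(r,p \right)} = - 77 r p + 177 = - 77 p r + 177 = 177 - 77 p r$)
$R{\left(-110,162 \right)} - -32133 = \left(177 - 12474 \left(-110\right)\right) - -32133 = \left(177 + 1372140\right) + 32133 = 1372317 + 32133 = 1404450$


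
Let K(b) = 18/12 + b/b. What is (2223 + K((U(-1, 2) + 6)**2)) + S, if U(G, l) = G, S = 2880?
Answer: 10211/2 ≈ 5105.5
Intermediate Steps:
K(b) = 5/2 (K(b) = 18*(1/12) + 1 = 3/2 + 1 = 5/2)
(2223 + K((U(-1, 2) + 6)**2)) + S = (2223 + 5/2) + 2880 = 4451/2 + 2880 = 10211/2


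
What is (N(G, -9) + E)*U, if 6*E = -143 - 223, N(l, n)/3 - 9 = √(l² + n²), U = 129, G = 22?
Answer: -4386 + 387*√565 ≈ 4812.9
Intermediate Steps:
N(l, n) = 27 + 3*√(l² + n²)
E = -61 (E = (-143 - 223)/6 = (⅙)*(-366) = -61)
(N(G, -9) + E)*U = ((27 + 3*√(22² + (-9)²)) - 61)*129 = ((27 + 3*√(484 + 81)) - 61)*129 = ((27 + 3*√565) - 61)*129 = (-34 + 3*√565)*129 = -4386 + 387*√565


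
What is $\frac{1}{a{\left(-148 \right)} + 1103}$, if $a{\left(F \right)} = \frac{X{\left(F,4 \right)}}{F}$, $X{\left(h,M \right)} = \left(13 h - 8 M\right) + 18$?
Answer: $\frac{74}{82591} \approx 0.00089598$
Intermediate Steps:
$X{\left(h,M \right)} = 18 - 8 M + 13 h$ ($X{\left(h,M \right)} = \left(- 8 M + 13 h\right) + 18 = 18 - 8 M + 13 h$)
$a{\left(F \right)} = \frac{-14 + 13 F}{F}$ ($a{\left(F \right)} = \frac{18 - 32 + 13 F}{F} = \frac{-14 + 13 F}{F}$)
$\frac{1}{a{\left(-148 \right)} + 1103} = \frac{1}{\left(13 - \frac{14}{-148}\right) + 1103} = \frac{1}{\left(13 - - \frac{7}{74}\right) + 1103} = \frac{1}{\left(13 + \frac{7}{74}\right) + 1103} = \frac{1}{\frac{969}{74} + 1103} = \frac{1}{\frac{82591}{74}} = \frac{74}{82591}$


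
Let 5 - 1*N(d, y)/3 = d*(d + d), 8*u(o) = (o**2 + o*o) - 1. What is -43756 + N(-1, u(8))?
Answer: -43747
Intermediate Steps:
u(o) = -1/8 + o**2/4 (u(o) = ((o**2 + o*o) - 1)/8 = ((o**2 + o**2) - 1)/8 = (2*o**2 - 1)/8 = (-1 + 2*o**2)/8 = -1/8 + o**2/4)
N(d, y) = 15 - 6*d**2 (N(d, y) = 15 - 3*d*(d + d) = 15 - 3*d*2*d = 15 - 6*d**2)
-43756 + N(-1, u(8)) = -43756 + (15 - 6*(-1)**2) = -43756 + (15 - 6*1) = -43756 + (15 - 6) = -43756 + 9 = -43747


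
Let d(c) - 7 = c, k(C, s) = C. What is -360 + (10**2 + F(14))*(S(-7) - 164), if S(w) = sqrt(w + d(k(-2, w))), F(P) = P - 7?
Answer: -17908 + 107*I*sqrt(2) ≈ -17908.0 + 151.32*I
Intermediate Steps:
d(c) = 7 + c
F(P) = -7 + P
S(w) = sqrt(5 + w) (S(w) = sqrt(w + (7 - 2)) = sqrt(w + 5) = sqrt(5 + w))
-360 + (10**2 + F(14))*(S(-7) - 164) = -360 + (10**2 + (-7 + 14))*(sqrt(5 - 7) - 164) = -360 + (100 + 7)*(sqrt(-2) - 164) = -360 + 107*(I*sqrt(2) - 164) = -360 + 107*(-164 + I*sqrt(2)) = -360 + (-17548 + 107*I*sqrt(2)) = -17908 + 107*I*sqrt(2)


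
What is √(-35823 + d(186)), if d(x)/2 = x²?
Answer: 7*√681 ≈ 182.67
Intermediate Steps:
d(x) = 2*x²
√(-35823 + d(186)) = √(-35823 + 2*186²) = √(-35823 + 2*34596) = √(-35823 + 69192) = √33369 = 7*√681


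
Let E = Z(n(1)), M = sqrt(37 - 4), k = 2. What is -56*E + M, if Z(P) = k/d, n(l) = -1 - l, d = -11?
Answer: 112/11 + sqrt(33) ≈ 15.926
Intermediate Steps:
M = sqrt(33) ≈ 5.7446
Z(P) = -2/11 (Z(P) = 2/(-11) = 2*(-1/11) = -2/11)
E = -2/11 ≈ -0.18182
-56*E + M = -56*(-2/11) + sqrt(33) = 112/11 + sqrt(33)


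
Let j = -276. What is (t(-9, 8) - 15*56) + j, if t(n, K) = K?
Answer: -1108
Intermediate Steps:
(t(-9, 8) - 15*56) + j = (8 - 15*56) - 276 = (8 - 840) - 276 = -832 - 276 = -1108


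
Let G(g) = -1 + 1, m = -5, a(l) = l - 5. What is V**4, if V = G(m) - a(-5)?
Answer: 10000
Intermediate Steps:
a(l) = -5 + l
G(g) = 0
V = 10 (V = 0 - (-5 - 5) = 0 - 1*(-10) = 0 + 10 = 10)
V**4 = 10**4 = 10000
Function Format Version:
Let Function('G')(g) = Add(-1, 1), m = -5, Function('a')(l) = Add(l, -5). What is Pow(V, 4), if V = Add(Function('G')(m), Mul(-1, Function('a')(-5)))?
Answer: 10000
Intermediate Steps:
Function('a')(l) = Add(-5, l)
Function('G')(g) = 0
V = 10 (V = Add(0, Mul(-1, Add(-5, -5))) = Add(0, Mul(-1, -10)) = Add(0, 10) = 10)
Pow(V, 4) = Pow(10, 4) = 10000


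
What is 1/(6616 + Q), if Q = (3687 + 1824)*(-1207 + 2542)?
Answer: 1/7363801 ≈ 1.3580e-7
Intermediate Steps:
Q = 7357185 (Q = 5511*1335 = 7357185)
1/(6616 + Q) = 1/(6616 + 7357185) = 1/7363801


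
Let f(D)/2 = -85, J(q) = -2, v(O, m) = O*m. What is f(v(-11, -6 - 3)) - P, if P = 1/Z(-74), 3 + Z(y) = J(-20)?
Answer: -849/5 ≈ -169.80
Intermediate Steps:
f(D) = -170 (f(D) = 2*(-85) = -170)
Z(y) = -5 (Z(y) = -3 - 2 = -5)
P = -⅕ (P = 1/(-5) = -⅕ ≈ -0.20000)
f(v(-11, -6 - 3)) - P = -170 - 1*(-⅕) = -170 + ⅕ = -849/5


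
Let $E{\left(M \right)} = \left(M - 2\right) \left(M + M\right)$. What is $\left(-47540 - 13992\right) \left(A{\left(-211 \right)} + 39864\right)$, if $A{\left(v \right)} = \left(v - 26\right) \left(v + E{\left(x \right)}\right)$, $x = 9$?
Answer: $-3692473788$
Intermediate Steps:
$E{\left(M \right)} = 2 M \left(-2 + M\right)$ ($E{\left(M \right)} = \left(-2 + M\right) 2 M = 2 M \left(-2 + M\right)$)
$A{\left(v \right)} = \left(-26 + v\right) \left(126 + v\right)$ ($A{\left(v \right)} = \left(v - 26\right) \left(v + 2 \cdot 9 \left(-2 + 9\right)\right) = \left(-26 + v\right) \left(v + 2 \cdot 9 \cdot 7\right) = \left(-26 + v\right) \left(v + 126\right) = \left(-26 + v\right) \left(126 + v\right)$)
$\left(-47540 - 13992\right) \left(A{\left(-211 \right)} + 39864\right) = \left(-47540 - 13992\right) \left(\left(-3276 + \left(-211\right)^{2} + 100 \left(-211\right)\right) + 39864\right) = - 61532 \left(\left(-3276 + 44521 - 21100\right) + 39864\right) = - 61532 \left(20145 + 39864\right) = \left(-61532\right) 60009 = -3692473788$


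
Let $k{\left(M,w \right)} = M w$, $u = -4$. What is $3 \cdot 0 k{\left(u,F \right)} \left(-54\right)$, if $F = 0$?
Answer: $0$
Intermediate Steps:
$3 \cdot 0 k{\left(u,F \right)} \left(-54\right) = 3 \cdot 0 \left(\left(-4\right) 0\right) \left(-54\right) = 0 \cdot 0 \left(-54\right) = 0 \left(-54\right) = 0$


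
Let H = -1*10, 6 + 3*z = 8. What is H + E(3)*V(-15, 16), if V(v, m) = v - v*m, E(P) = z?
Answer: 140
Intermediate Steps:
z = ⅔ (z = -2 + (⅓)*8 = -2 + 8/3 = ⅔ ≈ 0.66667)
E(P) = ⅔
H = -10
V(v, m) = v - m*v
H + E(3)*V(-15, 16) = -10 + 2*(-15*(1 - 1*16))/3 = -10 + 2*(-15*(1 - 16))/3 = -10 + 2*(-15*(-15))/3 = -10 + (⅔)*225 = -10 + 150 = 140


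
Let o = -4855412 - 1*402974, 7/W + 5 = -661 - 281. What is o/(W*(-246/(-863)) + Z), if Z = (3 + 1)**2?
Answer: -2148736900373/6537227 ≈ -3.2869e+5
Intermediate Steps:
Z = 16 (Z = 4**2 = 16)
W = -7/947 (W = 7/(-5 + (-661 - 281)) = 7/(-5 - 942) = 7/(-947) = 7*(-1/947) = -7/947 ≈ -0.0073918)
o = -5258386 (o = -4855412 - 402974 = -5258386)
o/(W*(-246/(-863)) + Z) = -5258386/(-(-1722)/(947*(-863)) + 16) = -5258386/(-(-1722)*(-1)/(947*863) + 16) = -5258386/(-7/947*246/863 + 16) = -5258386/(-1722/817261 + 16) = -5258386/13074454/817261 = -5258386*817261/13074454 = -2148736900373/6537227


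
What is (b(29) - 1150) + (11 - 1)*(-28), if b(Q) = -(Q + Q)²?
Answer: -4794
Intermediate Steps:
b(Q) = -4*Q² (b(Q) = -(2*Q)² = -4*Q²)
(b(29) - 1150) + (11 - 1)*(-28) = (-4*29² - 1150) + (11 - 1)*(-28) = (-4*841 - 1150) + 10*(-28) = (-3364 - 1150) - 280 = -4514 - 280 = -4794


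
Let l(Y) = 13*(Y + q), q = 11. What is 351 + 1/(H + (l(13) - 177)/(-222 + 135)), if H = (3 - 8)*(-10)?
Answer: 493184/1405 ≈ 351.02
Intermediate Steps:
l(Y) = 143 + 13*Y (l(Y) = 13*(Y + 11) = 13*(11 + Y) = 143 + 13*Y)
H = 50 (H = -5*(-10) = 50)
351 + 1/(H + (l(13) - 177)/(-222 + 135)) = 351 + 1/(50 + ((143 + 13*13) - 177)/(-222 + 135)) = 351 + 1/(50 + ((143 + 169) - 177)/(-87)) = 351 + 1/(50 + (312 - 177)*(-1/87)) = 351 + 1/(50 + 135*(-1/87)) = 351 + 1/(50 - 45/29) = 351 + 1/(1405/29) = 351 + 29/1405 = 493184/1405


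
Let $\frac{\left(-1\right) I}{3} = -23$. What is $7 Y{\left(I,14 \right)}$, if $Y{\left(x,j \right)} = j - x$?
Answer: $-385$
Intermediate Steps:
$I = 69$ ($I = \left(-3\right) \left(-23\right) = 69$)
$7 Y{\left(I,14 \right)} = 7 \left(14 - 69\right) = 7 \left(-55\right) = -385$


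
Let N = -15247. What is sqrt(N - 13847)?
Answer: I*sqrt(29094) ≈ 170.57*I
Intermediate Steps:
sqrt(N - 13847) = sqrt(-15247 - 13847) = sqrt(-29094) = I*sqrt(29094)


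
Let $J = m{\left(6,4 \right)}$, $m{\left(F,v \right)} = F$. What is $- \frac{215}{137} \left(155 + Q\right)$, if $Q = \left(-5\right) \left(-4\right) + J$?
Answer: $- \frac{38915}{137} \approx -284.05$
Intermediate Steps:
$J = 6$
$Q = 26$ ($Q = \left(-5\right) \left(-4\right) + 6 = 20 + 6 = 26$)
$- \frac{215}{137} \left(155 + Q\right) = - \frac{215}{137} \left(155 + 26\right) = \left(-215\right) \frac{1}{137} \cdot 181 = \left(- \frac{215}{137}\right) 181 = - \frac{38915}{137}$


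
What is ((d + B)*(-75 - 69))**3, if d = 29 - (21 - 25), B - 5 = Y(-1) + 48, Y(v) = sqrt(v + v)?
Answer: -1897712271360 - 66247041024*I*sqrt(2) ≈ -1.8977e+12 - 9.3688e+10*I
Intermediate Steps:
Y(v) = sqrt(2)*sqrt(v) (Y(v) = sqrt(2*v) = sqrt(2)*sqrt(v))
B = 53 + I*sqrt(2) (B = 5 + (sqrt(2)*sqrt(-1) + 48) = 5 + (sqrt(2)*I + 48) = 5 + (I*sqrt(2) + 48) = 5 + (48 + I*sqrt(2)) = 53 + I*sqrt(2) ≈ 53.0 + 1.4142*I)
d = 33 (d = 29 - 1*(-4) = 29 + 4 = 33)
((d + B)*(-75 - 69))**3 = ((33 + (53 + I*sqrt(2)))*(-75 - 69))**3 = ((86 + I*sqrt(2))*(-144))**3 = (-12384 - 144*I*sqrt(2))**3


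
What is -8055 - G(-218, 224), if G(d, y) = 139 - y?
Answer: -7970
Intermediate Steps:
-8055 - G(-218, 224) = -8055 - (139 - 1*224) = -8055 - (139 - 224) = -8055 - 1*(-85) = -8055 + 85 = -7970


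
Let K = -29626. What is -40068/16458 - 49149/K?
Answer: -63026721/81264118 ≈ -0.77558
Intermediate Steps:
-40068/16458 - 49149/K = -40068/16458 - 49149/(-29626) = -40068*1/16458 - 49149*(-1/29626) = -6678/2743 + 49149/29626 = -63026721/81264118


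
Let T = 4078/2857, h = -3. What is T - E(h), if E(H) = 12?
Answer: -30206/2857 ≈ -10.573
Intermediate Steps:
T = 4078/2857 (T = 4078*(1/2857) = 4078/2857 ≈ 1.4274)
T - E(h) = 4078/2857 - 1*12 = 4078/2857 - 12 = -30206/2857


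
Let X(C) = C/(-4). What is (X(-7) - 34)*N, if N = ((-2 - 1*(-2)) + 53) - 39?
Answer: -903/2 ≈ -451.50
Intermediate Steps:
X(C) = -C/4 (X(C) = C*(-¼) = -C/4)
N = 14 (N = ((-2 + 2) + 53) - 39 = (0 + 53) - 39 = 53 - 39 = 14)
(X(-7) - 34)*N = (-¼*(-7) - 34)*14 = (7/4 - 34)*14 = -129/4*14 = -903/2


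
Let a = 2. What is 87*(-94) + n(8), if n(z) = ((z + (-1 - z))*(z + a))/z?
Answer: -32717/4 ≈ -8179.3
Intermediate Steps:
n(z) = (-2 - z)/z (n(z) = ((z + (-1 - z))*(z + 2))/z = (-(2 + z))/z = (-2 - z)/z)
87*(-94) + n(8) = 87*(-94) + (-2 - 1*8)/8 = -8178 + (-2 - 8)/8 = -8178 + (⅛)*(-10) = -8178 - 5/4 = -32717/4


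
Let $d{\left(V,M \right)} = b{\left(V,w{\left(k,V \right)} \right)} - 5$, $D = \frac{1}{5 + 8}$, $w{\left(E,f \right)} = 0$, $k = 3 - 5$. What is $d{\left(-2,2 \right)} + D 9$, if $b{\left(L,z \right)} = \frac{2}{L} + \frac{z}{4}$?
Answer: $- \frac{69}{13} \approx -5.3077$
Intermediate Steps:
$k = -2$ ($k = 3 - 5 = -2$)
$b{\left(L,z \right)} = \frac{2}{L} + \frac{z}{4}$ ($b{\left(L,z \right)} = \frac{2}{L} + z \frac{1}{4} = \frac{2}{L} + \frac{z}{4}$)
$D = \frac{1}{13} \approx 0.076923$
$d{\left(V,M \right)} = -5 + \frac{2}{V}$ ($d{\left(V,M \right)} = \left(\frac{2}{V} + \frac{1}{4} \cdot 0\right) - 5 = \left(\frac{2}{V} + 0\right) - 5 = \frac{2}{V} - 5 = -5 + \frac{2}{V}$)
$d{\left(-2,2 \right)} + D 9 = \left(-5 + \frac{2}{-2}\right) + \frac{1}{13} \cdot 9 = \left(-5 + 2 \left(- \frac{1}{2}\right)\right) + \frac{9}{13} = \left(-5 - 1\right) + \frac{9}{13} = -6 + \frac{9}{13} = - \frac{69}{13}$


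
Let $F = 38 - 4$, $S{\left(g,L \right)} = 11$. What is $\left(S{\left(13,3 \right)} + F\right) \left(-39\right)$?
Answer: $-1755$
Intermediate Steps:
$F = 34$ ($F = 38 - 4 = 34$)
$\left(S{\left(13,3 \right)} + F\right) \left(-39\right) = \left(11 + 34\right) \left(-39\right) = 45 \left(-39\right) = -1755$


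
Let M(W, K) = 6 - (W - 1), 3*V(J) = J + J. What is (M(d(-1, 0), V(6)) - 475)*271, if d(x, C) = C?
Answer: -126828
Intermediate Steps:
V(J) = 2*J/3 (V(J) = (J + J)/3 = (2*J)/3 = 2*J/3)
M(W, K) = 7 - W (M(W, K) = 6 - (-1 + W) = 6 + (1 - W) = 7 - W)
(M(d(-1, 0), V(6)) - 475)*271 = ((7 - 1*0) - 475)*271 = ((7 + 0) - 475)*271 = (7 - 475)*271 = -468*271 = -126828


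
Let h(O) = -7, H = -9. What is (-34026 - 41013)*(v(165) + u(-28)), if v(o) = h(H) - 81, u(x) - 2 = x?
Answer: 8554446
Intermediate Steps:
u(x) = 2 + x
v(o) = -88 (v(o) = -7 - 81 = -88)
(-34026 - 41013)*(v(165) + u(-28)) = (-34026 - 41013)*(-88 + (2 - 28)) = -75039*(-88 - 26) = -75039*(-114) = 8554446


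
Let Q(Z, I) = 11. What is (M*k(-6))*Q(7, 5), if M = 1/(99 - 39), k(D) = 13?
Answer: 143/60 ≈ 2.3833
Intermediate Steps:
M = 1/60 ≈ 0.016667
(M*k(-6))*Q(7, 5) = ((1/60)*13)*11 = (13/60)*11 = 143/60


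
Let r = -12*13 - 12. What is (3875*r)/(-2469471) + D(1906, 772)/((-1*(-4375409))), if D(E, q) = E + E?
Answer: 56035389852/211861679189 ≈ 0.26449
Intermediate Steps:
D(E, q) = 2*E
r = -168 (r = -156 - 12 = -168)
(3875*r)/(-2469471) + D(1906, 772)/((-1*(-4375409))) = (3875*(-168))/(-2469471) + (2*1906)/((-1*(-4375409))) = -651000*(-1/2469471) + 3812/4375409 = 217000/823157 + 3812*(1/4375409) = 217000/823157 + 3812/4375409 = 56035389852/211861679189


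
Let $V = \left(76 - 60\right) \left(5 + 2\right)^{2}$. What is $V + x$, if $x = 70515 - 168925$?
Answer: $-97626$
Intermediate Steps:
$x = -98410$
$V = 784$ ($V = \left(76 - 60\right) 7^{2} = 16 \cdot 49 = 784$)
$V + x = 784 - 98410 = -97626$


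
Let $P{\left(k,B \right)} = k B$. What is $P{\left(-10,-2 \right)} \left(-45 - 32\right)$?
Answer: $-1540$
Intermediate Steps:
$P{\left(k,B \right)} = B k$
$P{\left(-10,-2 \right)} \left(-45 - 32\right) = \left(-2\right) \left(-10\right) \left(-45 - 32\right) = 20 \left(-77\right) = -1540$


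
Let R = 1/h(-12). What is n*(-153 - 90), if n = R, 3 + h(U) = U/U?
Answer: 243/2 ≈ 121.50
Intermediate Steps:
h(U) = -2 (h(U) = -3 + U/U = -3 + 1 = -2)
R = -1/2 (R = 1/(-2) = -1/2 ≈ -0.50000)
n = -1/2 ≈ -0.50000
n*(-153 - 90) = -(-153 - 90)/2 = -1/2*(-243) = 243/2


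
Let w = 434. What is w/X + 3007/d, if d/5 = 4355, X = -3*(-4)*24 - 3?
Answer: 2061469/1241175 ≈ 1.6609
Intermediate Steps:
X = 285 (X = 12*24 - 3 = 288 - 3 = 285)
d = 21775 (d = 5*4355 = 21775)
w/X + 3007/d = 434/285 + 3007/21775 = 2061469/1241175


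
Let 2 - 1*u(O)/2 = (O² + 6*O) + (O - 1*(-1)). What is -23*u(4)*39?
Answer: 77142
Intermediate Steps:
u(O) = 2 - 14*O - 2*O² (u(O) = 4 - 2*((O² + 6*O) + (O - 1*(-1))) = 4 - 2*((O² + 6*O) + (O + 1)) = 4 - 2*((O² + 6*O) + (1 + O)) = 4 - 2*(1 + O² + 7*O) = 4 + (-2 - 14*O - 2*O²) = 2 - 14*O - 2*O²)
-23*u(4)*39 = -23*(2 - 14*4 - 2*4²)*39 = -23*(2 - 56 - 2*16)*39 = -23*(2 - 56 - 32)*39 = -23*(-86)*39 = 1978*39 = 77142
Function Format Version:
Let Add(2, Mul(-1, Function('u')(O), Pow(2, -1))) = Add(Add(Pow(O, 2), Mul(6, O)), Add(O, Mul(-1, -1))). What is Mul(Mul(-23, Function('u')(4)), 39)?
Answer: 77142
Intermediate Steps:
Function('u')(O) = Add(2, Mul(-14, O), Mul(-2, Pow(O, 2))) (Function('u')(O) = Add(4, Mul(-2, Add(Add(Pow(O, 2), Mul(6, O)), Add(O, Mul(-1, -1))))) = Add(4, Mul(-2, Add(Add(Pow(O, 2), Mul(6, O)), Add(O, 1)))) = Add(4, Mul(-2, Add(Add(Pow(O, 2), Mul(6, O)), Add(1, O)))) = Add(4, Mul(-2, Add(1, Pow(O, 2), Mul(7, O)))) = Add(4, Add(-2, Mul(-14, O), Mul(-2, Pow(O, 2)))) = Add(2, Mul(-14, O), Mul(-2, Pow(O, 2))))
Mul(Mul(-23, Function('u')(4)), 39) = Mul(Mul(-23, Add(2, Mul(-14, 4), Mul(-2, Pow(4, 2)))), 39) = Mul(Mul(-23, Add(2, -56, Mul(-2, 16))), 39) = Mul(Mul(-23, Add(2, -56, -32)), 39) = Mul(Mul(-23, -86), 39) = Mul(1978, 39) = 77142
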